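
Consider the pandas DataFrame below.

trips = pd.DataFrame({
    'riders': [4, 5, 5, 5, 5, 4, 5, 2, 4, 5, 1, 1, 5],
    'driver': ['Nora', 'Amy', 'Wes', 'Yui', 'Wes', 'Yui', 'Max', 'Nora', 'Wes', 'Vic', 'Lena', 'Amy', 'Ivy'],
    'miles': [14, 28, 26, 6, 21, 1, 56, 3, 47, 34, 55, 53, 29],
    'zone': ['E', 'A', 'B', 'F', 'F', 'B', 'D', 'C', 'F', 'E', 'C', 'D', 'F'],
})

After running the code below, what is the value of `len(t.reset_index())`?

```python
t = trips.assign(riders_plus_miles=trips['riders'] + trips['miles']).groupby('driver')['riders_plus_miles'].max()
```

8

add column riders_plus_miles = trips['riders'] + trips['miles']:
    riders driver  miles zone  riders_plus_miles
0        4   Nora     14    E                 18
1        5    Amy     28    A                 33
2        5    Wes     26    B                 31
3        5    Yui      6    F                 11
4        5    Wes     21    F                 26
5        4    Yui      1    B                  5
6        5    Max     56    D                 61
7        2   Nora      3    C                  5
8        4    Wes     47    F                 51
9        5    Vic     34    E                 39
10       1   Lena     55    C                 56
11       1    Amy     53    D                 54
12       5    Ivy     29    F                 34
group by driver, max of riders_plus_miles:
driver
Amy     54
Ivy     34
Lena    56
Max     61
Nora    18
Vic     39
Wes     51
Yui     11
Name: riders_plus_miles, dtype: int64
reset_index():
  driver  riders_plus_miles
0    Amy                 54
1    Ivy                 34
2   Lena                 56
3    Max                 61
4   Nora                 18
5    Vic                 39
6    Wes                 51
7    Yui                 11
number of rows → 8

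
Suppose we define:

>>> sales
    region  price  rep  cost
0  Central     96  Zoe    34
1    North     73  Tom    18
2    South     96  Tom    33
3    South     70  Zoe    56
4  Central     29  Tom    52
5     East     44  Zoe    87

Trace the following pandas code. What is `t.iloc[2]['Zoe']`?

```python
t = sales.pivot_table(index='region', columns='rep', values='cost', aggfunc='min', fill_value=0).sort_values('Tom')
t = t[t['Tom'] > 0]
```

34

pivot: rows=region, cols=rep, min(cost):
rep      Tom  Zoe
region           
Central   52   34
East       0   87
North     18    0
South     33   56
sort by Tom:
rep      Tom  Zoe
region           
East       0   87
North     18    0
South     33   56
Central   52   34
filter rows where Tom > 0:
rep      Tom  Zoe
region           
North     18    0
South     33   56
Central   52   34
Reading off the value at position 2, column 'Zoe', we get 34.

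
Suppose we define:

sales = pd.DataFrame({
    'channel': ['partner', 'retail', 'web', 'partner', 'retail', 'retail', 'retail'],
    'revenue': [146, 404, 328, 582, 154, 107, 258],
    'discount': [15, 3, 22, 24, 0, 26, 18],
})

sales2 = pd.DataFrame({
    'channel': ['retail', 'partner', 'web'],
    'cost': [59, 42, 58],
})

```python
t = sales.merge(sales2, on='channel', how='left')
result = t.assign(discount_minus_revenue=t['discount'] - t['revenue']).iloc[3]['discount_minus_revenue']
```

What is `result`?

merge on 'channel' (how='left') → 7 rows:
   channel  revenue  discount  cost
0  partner      146        15    42
1   retail      404         3    59
2      web      328        22    58
3  partner      582        24    42
4   retail      154         0    59
5   retail      107        26    59
6   retail      258        18    59
add column discount_minus_revenue = t['discount'] - t['revenue']:
   channel  revenue  discount  cost  discount_minus_revenue
0  partner      146        15    42                    -131
1   retail      404         3    59                    -401
2      web      328        22    58                    -306
3  partner      582        24    42                    -558
4   retail      154         0    59                    -154
5   retail      107        26    59                     -81
6   retail      258        18    59                    -240
Taking the value at position 3, column 'discount_minus_revenue' gives -558.

-558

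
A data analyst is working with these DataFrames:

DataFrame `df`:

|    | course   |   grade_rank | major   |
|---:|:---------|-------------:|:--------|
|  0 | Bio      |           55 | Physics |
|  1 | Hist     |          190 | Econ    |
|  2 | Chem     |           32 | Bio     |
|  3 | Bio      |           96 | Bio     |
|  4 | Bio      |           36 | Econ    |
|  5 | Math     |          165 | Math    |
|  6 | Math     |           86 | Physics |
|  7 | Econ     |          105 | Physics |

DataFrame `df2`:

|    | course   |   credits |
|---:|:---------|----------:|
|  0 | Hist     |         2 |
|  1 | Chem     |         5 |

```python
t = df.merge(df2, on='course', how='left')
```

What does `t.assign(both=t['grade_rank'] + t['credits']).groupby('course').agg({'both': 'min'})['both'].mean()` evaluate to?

merge on 'course' (how='left') → 8 rows:
  course  grade_rank    major  credits
0    Bio          55  Physics      NaN
1   Hist         190     Econ      2.0
2   Chem          32      Bio      5.0
3    Bio          96      Bio      NaN
4    Bio          36     Econ      NaN
5   Math         165     Math      NaN
6   Math          86  Physics      NaN
7   Econ         105  Physics      NaN
add column both = t['grade_rank'] + t['credits']:
  course  grade_rank    major  credits   both
0    Bio          55  Physics      NaN    NaN
1   Hist         190     Econ      2.0  192.0
2   Chem          32      Bio      5.0   37.0
3    Bio          96      Bio      NaN    NaN
4    Bio          36     Econ      NaN    NaN
5   Math         165     Math      NaN    NaN
6   Math          86  Physics      NaN    NaN
7   Econ         105  Physics      NaN    NaN
group by course, min of both:
         both
course       
Bio       NaN
Chem     37.0
Econ      NaN
Hist    192.0
Math      NaN
Then the mean of column 'both': 114.5

114.5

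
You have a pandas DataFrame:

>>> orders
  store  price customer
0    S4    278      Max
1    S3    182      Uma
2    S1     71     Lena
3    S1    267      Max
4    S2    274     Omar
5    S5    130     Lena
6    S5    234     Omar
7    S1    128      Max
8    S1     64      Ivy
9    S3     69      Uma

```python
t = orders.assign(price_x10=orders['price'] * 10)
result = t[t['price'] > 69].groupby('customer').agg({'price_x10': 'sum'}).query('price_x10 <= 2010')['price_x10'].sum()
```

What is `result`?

3830

add column price_x10 = orders['price'] * 10:
  store  price customer  price_x10
0    S4    278      Max       2780
1    S3    182      Uma       1820
2    S1     71     Lena        710
3    S1    267      Max       2670
4    S2    274     Omar       2740
5    S5    130     Lena       1300
6    S5    234     Omar       2340
7    S1    128      Max       1280
8    S1     64      Ivy        640
9    S3     69      Uma        690
filter rows where price > 69:
  store  price customer  price_x10
0    S4    278      Max       2780
1    S3    182      Uma       1820
2    S1     71     Lena        710
3    S1    267      Max       2670
4    S2    274     Omar       2740
5    S5    130     Lena       1300
6    S5    234     Omar       2340
7    S1    128      Max       1280
group by customer, sum of price_x10:
          price_x10
customer           
Lena           2010
Max            6730
Omar           5080
Uma            1820
filter rows where price_x10 <= 2010:
          price_x10
customer           
Lena           2010
Uma            1820
sum of column 'price_x10' → 3830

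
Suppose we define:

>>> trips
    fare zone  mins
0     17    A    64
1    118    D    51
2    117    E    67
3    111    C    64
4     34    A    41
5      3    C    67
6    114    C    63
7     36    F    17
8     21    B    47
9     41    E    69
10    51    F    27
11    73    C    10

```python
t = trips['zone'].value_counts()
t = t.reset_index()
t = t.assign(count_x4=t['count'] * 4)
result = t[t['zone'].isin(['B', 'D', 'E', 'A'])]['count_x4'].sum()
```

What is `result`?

value_counts of zone:
zone
C    4
A    2
E    2
F    2
D    1
B    1
Name: count, dtype: int64
reset_index():
  zone  count
0    C      4
1    A      2
2    E      2
3    F      2
4    D      1
5    B      1
add column count_x4 = t['count'] * 4:
  zone  count  count_x4
0    C      4        16
1    A      2         8
2    E      2         8
3    F      2         8
4    D      1         4
5    B      1         4
filter rows where zone in ['B', 'D', 'E', 'A']:
  zone  count  count_x4
1    A      2         8
2    E      2         8
4    D      1         4
5    B      1         4

24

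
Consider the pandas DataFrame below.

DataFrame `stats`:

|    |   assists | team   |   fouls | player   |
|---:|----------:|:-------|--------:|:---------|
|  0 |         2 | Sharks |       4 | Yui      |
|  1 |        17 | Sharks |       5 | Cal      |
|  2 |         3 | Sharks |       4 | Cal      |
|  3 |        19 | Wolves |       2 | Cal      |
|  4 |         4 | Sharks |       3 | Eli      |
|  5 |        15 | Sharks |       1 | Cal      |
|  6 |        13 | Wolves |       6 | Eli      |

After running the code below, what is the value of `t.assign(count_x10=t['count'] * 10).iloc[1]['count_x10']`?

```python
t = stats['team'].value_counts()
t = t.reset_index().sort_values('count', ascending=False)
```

20

value_counts of team:
team
Sharks    5
Wolves    2
Name: count, dtype: int64
reset_index():
     team  count
0  Sharks      5
1  Wolves      2
sort by count descending:
     team  count
0  Sharks      5
1  Wolves      2
add column count_x10 = t['count'] * 10:
     team  count  count_x10
0  Sharks      5         50
1  Wolves      2         20
value at position 1, column 'count_x10' → 20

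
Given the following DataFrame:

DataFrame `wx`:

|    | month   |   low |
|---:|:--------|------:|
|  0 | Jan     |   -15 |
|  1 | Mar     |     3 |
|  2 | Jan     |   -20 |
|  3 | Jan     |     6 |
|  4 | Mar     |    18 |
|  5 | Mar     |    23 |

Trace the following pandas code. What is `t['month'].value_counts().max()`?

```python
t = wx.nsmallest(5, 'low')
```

3

take 5 rows with smallest low:
  month  low
2   Jan  -20
0   Jan  -15
1   Mar    3
3   Jan    6
4   Mar   18
value_counts of month:
month
Jan    3
Mar    2
Name: count, dtype: int64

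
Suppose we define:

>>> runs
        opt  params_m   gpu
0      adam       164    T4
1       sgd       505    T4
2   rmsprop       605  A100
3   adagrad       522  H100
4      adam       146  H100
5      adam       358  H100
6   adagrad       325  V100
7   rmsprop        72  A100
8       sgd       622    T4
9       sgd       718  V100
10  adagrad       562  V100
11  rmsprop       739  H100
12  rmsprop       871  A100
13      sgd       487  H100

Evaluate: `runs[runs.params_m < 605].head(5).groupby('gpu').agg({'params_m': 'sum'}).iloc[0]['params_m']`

1026

filter rows where params_m < 605:
        opt  params_m   gpu
0      adam       164    T4
1       sgd       505    T4
3   adagrad       522  H100
4      adam       146  H100
5      adam       358  H100
6   adagrad       325  V100
7   rmsprop        72  A100
10  adagrad       562  V100
13      sgd       487  H100
take first 5 rows:
       opt  params_m   gpu
0     adam       164    T4
1      sgd       505    T4
3  adagrad       522  H100
4     adam       146  H100
5     adam       358  H100
group by gpu, sum of params_m:
      params_m
gpu           
H100      1026
T4         669
So iloc[0]['params_m'] = 1026.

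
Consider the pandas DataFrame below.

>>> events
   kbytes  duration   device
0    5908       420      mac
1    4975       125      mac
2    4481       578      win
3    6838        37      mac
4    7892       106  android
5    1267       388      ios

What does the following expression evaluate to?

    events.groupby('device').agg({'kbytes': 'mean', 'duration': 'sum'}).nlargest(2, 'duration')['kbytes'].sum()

group by device: mean(kbytes), sum(duration):
         kbytes  duration
device                   
android  7892.0       106
ios      1267.0       388
mac      5907.0       582
win      4481.0       578
take 2 rows with largest duration:
        kbytes  duration
device                  
mac     5907.0       582
win     4481.0       578

10388.0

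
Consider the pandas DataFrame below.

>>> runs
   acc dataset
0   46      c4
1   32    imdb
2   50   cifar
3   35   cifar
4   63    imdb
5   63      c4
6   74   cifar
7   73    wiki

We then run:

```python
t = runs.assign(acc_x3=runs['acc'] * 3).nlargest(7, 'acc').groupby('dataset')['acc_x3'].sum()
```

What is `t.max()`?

477

add column acc_x3 = runs['acc'] * 3:
   acc dataset  acc_x3
0   46      c4     138
1   32    imdb      96
2   50   cifar     150
3   35   cifar     105
4   63    imdb     189
5   63      c4     189
6   74   cifar     222
7   73    wiki     219
take 7 rows with largest acc:
   acc dataset  acc_x3
6   74   cifar     222
7   73    wiki     219
4   63    imdb     189
5   63      c4     189
2   50   cifar     150
0   46      c4     138
3   35   cifar     105
group by dataset, sum of acc_x3:
dataset
c4       327
cifar    477
imdb     189
wiki     219
Name: acc_x3, dtype: int64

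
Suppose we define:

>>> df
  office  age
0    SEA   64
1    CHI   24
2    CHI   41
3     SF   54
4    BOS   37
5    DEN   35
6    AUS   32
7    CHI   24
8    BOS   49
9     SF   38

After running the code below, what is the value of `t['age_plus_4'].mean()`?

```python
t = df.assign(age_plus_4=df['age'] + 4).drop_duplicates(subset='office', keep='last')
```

44.3333333333

add column age_plus_4 = df['age'] + 4:
  office  age  age_plus_4
0    SEA   64          68
1    CHI   24          28
2    CHI   41          45
3     SF   54          58
4    BOS   37          41
5    DEN   35          39
6    AUS   32          36
7    CHI   24          28
8    BOS   49          53
9     SF   38          42
drop duplicate office (keep=last):
  office  age  age_plus_4
0    SEA   64          68
5    DEN   35          39
6    AUS   32          36
7    CHI   24          28
8    BOS   49          53
9     SF   38          42
So mean() = 44.3333333333.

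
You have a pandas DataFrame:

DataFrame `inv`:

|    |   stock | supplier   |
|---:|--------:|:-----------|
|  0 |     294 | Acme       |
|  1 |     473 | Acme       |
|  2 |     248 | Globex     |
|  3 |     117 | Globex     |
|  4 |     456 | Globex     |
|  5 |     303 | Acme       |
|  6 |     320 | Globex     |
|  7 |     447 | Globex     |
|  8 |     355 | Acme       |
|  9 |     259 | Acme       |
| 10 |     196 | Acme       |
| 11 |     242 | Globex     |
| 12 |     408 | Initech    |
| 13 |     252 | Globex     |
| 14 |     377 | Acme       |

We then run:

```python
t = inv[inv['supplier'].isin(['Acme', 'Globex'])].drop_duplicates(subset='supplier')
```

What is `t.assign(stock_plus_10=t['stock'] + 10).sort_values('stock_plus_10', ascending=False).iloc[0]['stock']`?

filter rows where supplier in ['Acme', 'Globex']:
    stock supplier
0     294     Acme
1     473     Acme
2     248   Globex
3     117   Globex
4     456   Globex
5     303     Acme
6     320   Globex
7     447   Globex
8     355     Acme
9     259     Acme
10    196     Acme
11    242   Globex
13    252   Globex
14    377     Acme
drop duplicate supplier (keep=first):
   stock supplier
0    294     Acme
2    248   Globex
add column stock_plus_10 = t['stock'] + 10:
   stock supplier  stock_plus_10
0    294     Acme            304
2    248   Globex            258
sort by stock_plus_10 descending:
   stock supplier  stock_plus_10
0    294     Acme            304
2    248   Globex            258

294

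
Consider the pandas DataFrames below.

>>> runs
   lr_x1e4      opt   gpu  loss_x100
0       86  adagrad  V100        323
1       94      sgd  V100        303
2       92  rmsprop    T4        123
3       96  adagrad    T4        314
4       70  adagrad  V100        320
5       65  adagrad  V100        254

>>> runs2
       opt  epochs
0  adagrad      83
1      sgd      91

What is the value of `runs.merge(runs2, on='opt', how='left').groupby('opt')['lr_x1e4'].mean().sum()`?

merge on 'opt' (how='left') → 6 rows:
   lr_x1e4      opt   gpu  loss_x100  epochs
0       86  adagrad  V100        323    83.0
1       94      sgd  V100        303    91.0
2       92  rmsprop    T4        123     NaN
3       96  adagrad    T4        314    83.0
4       70  adagrad  V100        320    83.0
5       65  adagrad  V100        254    83.0
group by opt, mean of lr_x1e4:
opt
adagrad    79.25
rmsprop    92.00
sgd        94.00
Name: lr_x1e4, dtype: float64

265.25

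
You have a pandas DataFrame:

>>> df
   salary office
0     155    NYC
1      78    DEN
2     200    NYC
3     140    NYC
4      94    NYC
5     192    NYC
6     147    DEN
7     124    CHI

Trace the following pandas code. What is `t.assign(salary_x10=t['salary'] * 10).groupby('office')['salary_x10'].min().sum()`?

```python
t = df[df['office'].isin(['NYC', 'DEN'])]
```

filter rows where office in ['NYC', 'DEN']:
   salary office
0     155    NYC
1      78    DEN
2     200    NYC
3     140    NYC
4      94    NYC
5     192    NYC
6     147    DEN
add column salary_x10 = t['salary'] * 10:
   salary office  salary_x10
0     155    NYC        1550
1      78    DEN         780
2     200    NYC        2000
3     140    NYC        1400
4      94    NYC         940
5     192    NYC        1920
6     147    DEN        1470
group by office, min of salary_x10:
office
DEN    780
NYC    940
Name: salary_x10, dtype: int64
sum of the resulting series → 1720

1720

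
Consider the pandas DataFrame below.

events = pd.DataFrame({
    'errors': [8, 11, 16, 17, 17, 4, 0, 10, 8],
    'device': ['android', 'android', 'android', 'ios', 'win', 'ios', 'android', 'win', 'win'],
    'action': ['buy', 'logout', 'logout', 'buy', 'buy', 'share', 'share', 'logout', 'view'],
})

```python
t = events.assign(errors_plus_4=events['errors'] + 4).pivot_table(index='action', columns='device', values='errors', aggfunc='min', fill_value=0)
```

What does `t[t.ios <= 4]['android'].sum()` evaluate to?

11

add column errors_plus_4 = events['errors'] + 4:
   errors   device  action  errors_plus_4
0       8  android     buy             12
1      11  android  logout             15
2      16  android  logout             20
3      17      ios     buy             21
4      17      win     buy             21
5       4      ios   share              8
6       0  android   share              4
7      10      win  logout             14
8       8      win    view             12
pivot: rows=action, cols=device, min(errors):
device  android  ios  win
action                   
buy           8   17   17
logout       11    0   10
share         0    4    0
view          0    0    8
filter rows where ios <= 4:
device  android  ios  win
action                   
logout       11    0   10
share         0    4    0
view          0    0    8
Then the sum of column 'android': 11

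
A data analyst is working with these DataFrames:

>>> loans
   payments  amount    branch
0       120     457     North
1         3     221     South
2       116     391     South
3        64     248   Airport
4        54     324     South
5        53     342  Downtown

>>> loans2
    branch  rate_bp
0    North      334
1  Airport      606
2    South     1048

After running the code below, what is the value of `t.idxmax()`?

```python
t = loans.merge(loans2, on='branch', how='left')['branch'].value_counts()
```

merge on 'branch' (how='left') → 6 rows:
   payments  amount    branch  rate_bp
0       120     457     North    334.0
1         3     221     South   1048.0
2       116     391     South   1048.0
3        64     248   Airport    606.0
4        54     324     South   1048.0
5        53     342  Downtown      NaN
value_counts of branch:
branch
South       3
North       1
Airport     1
Downtown    1
Name: count, dtype: int64
So idxmax() = South.

South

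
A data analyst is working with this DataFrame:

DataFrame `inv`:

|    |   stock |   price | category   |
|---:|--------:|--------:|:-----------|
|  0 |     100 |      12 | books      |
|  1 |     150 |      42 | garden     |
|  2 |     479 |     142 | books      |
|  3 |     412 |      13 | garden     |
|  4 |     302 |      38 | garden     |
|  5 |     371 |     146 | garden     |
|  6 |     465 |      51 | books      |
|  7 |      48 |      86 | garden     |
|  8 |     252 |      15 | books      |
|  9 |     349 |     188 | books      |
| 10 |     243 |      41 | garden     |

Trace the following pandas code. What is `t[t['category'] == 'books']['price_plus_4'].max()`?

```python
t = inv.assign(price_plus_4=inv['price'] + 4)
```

add column price_plus_4 = inv['price'] + 4:
    stock  price category  price_plus_4
0     100     12    books            16
1     150     42   garden            46
2     479    142    books           146
3     412     13   garden            17
4     302     38   garden            42
5     371    146   garden           150
6     465     51    books            55
7      48     86   garden            90
8     252     15    books            19
9     349    188    books           192
10    243     41   garden            45
filter rows where category == 'books':
   stock  price category  price_plus_4
0    100     12    books            16
2    479    142    books           146
6    465     51    books            55
8    252     15    books            19
9    349    188    books           192
The max of column 'price_plus_4' is 192.

192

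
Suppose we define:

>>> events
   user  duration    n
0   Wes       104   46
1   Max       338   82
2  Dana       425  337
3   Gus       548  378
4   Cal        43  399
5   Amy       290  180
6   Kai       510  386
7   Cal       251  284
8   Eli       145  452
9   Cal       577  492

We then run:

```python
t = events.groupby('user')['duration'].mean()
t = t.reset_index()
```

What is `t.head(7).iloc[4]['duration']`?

548.0

group by user, mean of duration:
user
Amy     290.000000
Cal     290.333333
Dana    425.000000
Eli     145.000000
Gus     548.000000
Kai     510.000000
Max     338.000000
Wes     104.000000
Name: duration, dtype: float64
reset_index():
   user    duration
0   Amy  290.000000
1   Cal  290.333333
2  Dana  425.000000
3   Eli  145.000000
4   Gus  548.000000
5   Kai  510.000000
6   Max  338.000000
7   Wes  104.000000
take first 7 rows:
   user    duration
0   Amy  290.000000
1   Cal  290.333333
2  Dana  425.000000
3   Eli  145.000000
4   Gus  548.000000
5   Kai  510.000000
6   Max  338.000000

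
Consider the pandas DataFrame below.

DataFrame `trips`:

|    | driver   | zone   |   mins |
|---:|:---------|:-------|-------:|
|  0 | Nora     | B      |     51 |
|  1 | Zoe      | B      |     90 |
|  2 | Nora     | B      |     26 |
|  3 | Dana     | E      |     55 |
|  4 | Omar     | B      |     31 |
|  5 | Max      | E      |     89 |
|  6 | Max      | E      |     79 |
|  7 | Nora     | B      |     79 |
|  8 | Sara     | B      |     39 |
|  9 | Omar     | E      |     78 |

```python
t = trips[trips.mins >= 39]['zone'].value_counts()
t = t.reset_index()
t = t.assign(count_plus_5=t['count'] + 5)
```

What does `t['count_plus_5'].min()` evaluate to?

filter rows where mins >= 39:
  driver zone  mins
0   Nora    B    51
1    Zoe    B    90
3   Dana    E    55
5    Max    E    89
6    Max    E    79
7   Nora    B    79
8   Sara    B    39
9   Omar    E    78
value_counts of zone:
zone
B    4
E    4
Name: count, dtype: int64
reset_index():
  zone  count
0    B      4
1    E      4
add column count_plus_5 = t['count'] + 5:
  zone  count  count_plus_5
0    B      4             9
1    E      4             9

9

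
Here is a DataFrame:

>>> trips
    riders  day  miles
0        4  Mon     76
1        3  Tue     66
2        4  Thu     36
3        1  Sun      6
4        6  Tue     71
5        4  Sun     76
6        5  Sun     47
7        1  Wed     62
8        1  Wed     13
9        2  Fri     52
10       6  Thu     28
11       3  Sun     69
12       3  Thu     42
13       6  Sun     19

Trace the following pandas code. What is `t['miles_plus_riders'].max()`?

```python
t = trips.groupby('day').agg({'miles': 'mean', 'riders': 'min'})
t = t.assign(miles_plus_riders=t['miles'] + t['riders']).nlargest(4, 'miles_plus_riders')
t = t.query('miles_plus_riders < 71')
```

group by day: mean(miles), min(riders):
         miles  riders
day                   
Fri  52.000000       2
Mon  76.000000       4
Sun  43.400000       1
Thu  35.333333       3
Tue  68.500000       3
Wed  37.500000       1
add column miles_plus_riders = t['miles'] + t['riders']:
         miles  riders  miles_plus_riders
day                                      
Fri  52.000000       2          54.000000
Mon  76.000000       4          80.000000
Sun  43.400000       1          44.400000
Thu  35.333333       3          38.333333
Tue  68.500000       3          71.500000
Wed  37.500000       1          38.500000
take 4 rows with largest miles_plus_riders:
     miles  riders  miles_plus_riders
day                                  
Mon   76.0       4               80.0
Tue   68.5       3               71.5
Fri   52.0       2               54.0
Sun   43.4       1               44.4
filter rows where miles_plus_riders < 71:
     miles  riders  miles_plus_riders
day                                  
Fri   52.0       2               54.0
Sun   43.4       1               44.4
The max of column 'miles_plus_riders' is 54.0.

54.0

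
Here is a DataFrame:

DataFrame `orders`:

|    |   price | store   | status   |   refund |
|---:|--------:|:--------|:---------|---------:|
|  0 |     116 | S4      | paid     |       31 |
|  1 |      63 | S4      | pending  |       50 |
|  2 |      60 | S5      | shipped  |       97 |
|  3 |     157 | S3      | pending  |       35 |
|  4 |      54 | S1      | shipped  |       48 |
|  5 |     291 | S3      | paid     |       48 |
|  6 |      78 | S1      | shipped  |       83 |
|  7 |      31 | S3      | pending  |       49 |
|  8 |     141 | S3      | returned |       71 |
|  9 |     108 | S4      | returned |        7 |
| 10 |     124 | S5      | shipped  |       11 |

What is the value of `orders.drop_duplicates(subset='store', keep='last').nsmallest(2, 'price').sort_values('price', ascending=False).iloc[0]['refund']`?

7

drop duplicate store (keep=last):
    price store    status  refund
6      78    S1   shipped      83
8     141    S3  returned      71
9     108    S4  returned       7
10    124    S5   shipped      11
take 2 rows with smallest price:
   price store    status  refund
6     78    S1   shipped      83
9    108    S4  returned       7
sort by price descending:
   price store    status  refund
9    108    S4  returned       7
6     78    S1   shipped      83
Then the value at position 0, column 'refund': 7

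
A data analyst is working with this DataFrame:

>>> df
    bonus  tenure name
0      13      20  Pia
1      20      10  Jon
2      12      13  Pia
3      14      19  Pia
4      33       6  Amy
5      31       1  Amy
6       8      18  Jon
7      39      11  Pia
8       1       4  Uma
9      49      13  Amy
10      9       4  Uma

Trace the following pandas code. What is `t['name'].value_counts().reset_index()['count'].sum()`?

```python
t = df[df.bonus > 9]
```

8

filter rows where bonus > 9:
   bonus  tenure name
0     13      20  Pia
1     20      10  Jon
2     12      13  Pia
3     14      19  Pia
4     33       6  Amy
5     31       1  Amy
7     39      11  Pia
9     49      13  Amy
value_counts of name:
name
Pia    4
Amy    3
Jon    1
Name: count, dtype: int64
reset_index():
  name  count
0  Pia      4
1  Amy      3
2  Jon      1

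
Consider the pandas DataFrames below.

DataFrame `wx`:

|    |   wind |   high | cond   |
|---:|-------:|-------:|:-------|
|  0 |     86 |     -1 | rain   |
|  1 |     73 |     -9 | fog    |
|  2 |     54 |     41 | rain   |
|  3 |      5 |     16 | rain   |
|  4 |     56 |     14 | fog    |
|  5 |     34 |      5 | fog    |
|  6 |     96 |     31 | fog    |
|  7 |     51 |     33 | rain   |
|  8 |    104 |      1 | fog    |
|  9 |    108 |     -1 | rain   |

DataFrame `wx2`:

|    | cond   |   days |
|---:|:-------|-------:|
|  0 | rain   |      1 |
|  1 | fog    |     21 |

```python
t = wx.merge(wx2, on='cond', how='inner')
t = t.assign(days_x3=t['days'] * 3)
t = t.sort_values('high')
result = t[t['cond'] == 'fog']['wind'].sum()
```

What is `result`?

363

merge on 'cond' (how='inner') → 10 rows:
   wind  high  cond  days
0    86    -1  rain     1
1    73    -9   fog    21
2    54    41  rain     1
3     5    16  rain     1
4    56    14   fog    21
5    34     5   fog    21
6    96    31   fog    21
7    51    33  rain     1
8   104     1   fog    21
9   108    -1  rain     1
add column days_x3 = t['days'] * 3:
   wind  high  cond  days  days_x3
0    86    -1  rain     1        3
1    73    -9   fog    21       63
2    54    41  rain     1        3
3     5    16  rain     1        3
4    56    14   fog    21       63
5    34     5   fog    21       63
6    96    31   fog    21       63
7    51    33  rain     1        3
8   104     1   fog    21       63
9   108    -1  rain     1        3
sort by high:
   wind  high  cond  days  days_x3
1    73    -9   fog    21       63
0    86    -1  rain     1        3
9   108    -1  rain     1        3
8   104     1   fog    21       63
5    34     5   fog    21       63
4    56    14   fog    21       63
3     5    16  rain     1        3
6    96    31   fog    21       63
7    51    33  rain     1        3
2    54    41  rain     1        3
filter rows where cond == 'fog':
   wind  high cond  days  days_x3
1    73    -9  fog    21       63
8   104     1  fog    21       63
5    34     5  fog    21       63
4    56    14  fog    21       63
6    96    31  fog    21       63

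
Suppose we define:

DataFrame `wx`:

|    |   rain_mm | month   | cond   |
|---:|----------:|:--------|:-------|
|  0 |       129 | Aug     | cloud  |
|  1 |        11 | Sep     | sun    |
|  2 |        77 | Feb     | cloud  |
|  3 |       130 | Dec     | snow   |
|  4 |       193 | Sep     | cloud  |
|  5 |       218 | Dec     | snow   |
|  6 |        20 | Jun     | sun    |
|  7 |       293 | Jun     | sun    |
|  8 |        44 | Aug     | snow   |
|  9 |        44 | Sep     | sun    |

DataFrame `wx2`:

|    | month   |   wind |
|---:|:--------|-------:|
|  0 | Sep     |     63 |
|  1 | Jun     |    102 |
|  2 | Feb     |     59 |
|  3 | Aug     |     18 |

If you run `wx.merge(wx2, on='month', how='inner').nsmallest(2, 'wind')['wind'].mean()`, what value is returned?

merge on 'month' (how='inner') → 8 rows:
   rain_mm month   cond  wind
0      129   Aug  cloud    18
1       11   Sep    sun    63
2       77   Feb  cloud    59
3      193   Sep  cloud    63
4       20   Jun    sun   102
5      293   Jun    sun   102
6       44   Aug   snow    18
7       44   Sep    sun    63
take 2 rows with smallest wind:
   rain_mm month   cond  wind
0      129   Aug  cloud    18
6       44   Aug   snow    18
Then the mean of column 'wind': 18.0

18.0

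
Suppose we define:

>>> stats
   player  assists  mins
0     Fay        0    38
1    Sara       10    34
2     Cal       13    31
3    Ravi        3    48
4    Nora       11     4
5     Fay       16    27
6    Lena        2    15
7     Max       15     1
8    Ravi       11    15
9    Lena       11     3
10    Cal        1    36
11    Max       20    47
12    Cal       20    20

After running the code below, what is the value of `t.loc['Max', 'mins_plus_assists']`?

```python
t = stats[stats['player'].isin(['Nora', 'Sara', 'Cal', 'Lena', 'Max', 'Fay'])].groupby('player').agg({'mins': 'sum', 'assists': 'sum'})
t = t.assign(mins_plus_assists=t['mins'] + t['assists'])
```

filter rows where player in ['Nora', 'Sara', 'Cal', 'Lena', 'Max', 'Fay']:
   player  assists  mins
0     Fay        0    38
1    Sara       10    34
2     Cal       13    31
4    Nora       11     4
5     Fay       16    27
6    Lena        2    15
7     Max       15     1
9    Lena       11     3
10    Cal        1    36
11    Max       20    47
12    Cal       20    20
group by player: sum(mins), sum(assists):
        mins  assists
player               
Cal       87       34
Fay       65       16
Lena      18       13
Max       48       35
Nora       4       11
Sara      34       10
add column mins_plus_assists = t['mins'] + t['assists']:
        mins  assists  mins_plus_assists
player                                  
Cal       87       34                121
Fay       65       16                 81
Lena      18       13                 31
Max       48       35                 83
Nora       4       11                 15
Sara      34       10                 44
value at row 'Max', column 'mins_plus_assists' → 83

83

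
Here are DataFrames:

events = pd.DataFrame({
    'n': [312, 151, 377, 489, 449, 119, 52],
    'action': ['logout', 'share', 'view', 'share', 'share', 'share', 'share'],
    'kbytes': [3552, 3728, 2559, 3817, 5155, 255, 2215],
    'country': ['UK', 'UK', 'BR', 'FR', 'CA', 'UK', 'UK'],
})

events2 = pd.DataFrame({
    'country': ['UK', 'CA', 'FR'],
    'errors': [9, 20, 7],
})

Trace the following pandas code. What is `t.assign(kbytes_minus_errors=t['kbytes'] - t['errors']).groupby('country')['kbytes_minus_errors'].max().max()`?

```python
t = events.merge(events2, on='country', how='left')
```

merge on 'country' (how='left') → 7 rows:
     n  action  kbytes country  errors
0  312  logout    3552      UK     9.0
1  151   share    3728      UK     9.0
2  377    view    2559      BR     NaN
3  489   share    3817      FR     7.0
4  449   share    5155      CA    20.0
5  119   share     255      UK     9.0
6   52   share    2215      UK     9.0
add column kbytes_minus_errors = t['kbytes'] - t['errors']:
     n  action  kbytes country  errors  kbytes_minus_errors
0  312  logout    3552      UK     9.0               3543.0
1  151   share    3728      UK     9.0               3719.0
2  377    view    2559      BR     NaN                  NaN
3  489   share    3817      FR     7.0               3810.0
4  449   share    5155      CA    20.0               5135.0
5  119   share     255      UK     9.0                246.0
6   52   share    2215      UK     9.0               2206.0
group by country, max of kbytes_minus_errors:
country
BR       NaN
CA    5135.0
FR    3810.0
UK    3719.0
Name: kbytes_minus_errors, dtype: float64
max of the resulting series → 5135.0

5135.0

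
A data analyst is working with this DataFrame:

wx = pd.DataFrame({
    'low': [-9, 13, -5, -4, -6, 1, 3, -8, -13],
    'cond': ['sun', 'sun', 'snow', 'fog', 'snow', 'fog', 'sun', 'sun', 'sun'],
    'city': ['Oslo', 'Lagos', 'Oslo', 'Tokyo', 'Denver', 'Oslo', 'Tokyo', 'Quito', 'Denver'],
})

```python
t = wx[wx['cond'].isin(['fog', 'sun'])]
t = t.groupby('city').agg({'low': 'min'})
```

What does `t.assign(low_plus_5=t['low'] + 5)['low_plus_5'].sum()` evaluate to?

filter rows where cond in ['fog', 'sun']:
   low cond    city
0   -9  sun    Oslo
1   13  sun   Lagos
3   -4  fog   Tokyo
5    1  fog    Oslo
6    3  sun   Tokyo
7   -8  sun   Quito
8  -13  sun  Denver
group by city, min of low:
        low
city       
Denver  -13
Lagos    13
Oslo     -9
Quito    -8
Tokyo    -4
add column low_plus_5 = t['low'] + 5:
        low  low_plus_5
city                   
Denver  -13          -8
Lagos    13          18
Oslo     -9          -4
Quito    -8          -3
Tokyo    -4           1
Reading off the sum of column 'low_plus_5', we get 4.

4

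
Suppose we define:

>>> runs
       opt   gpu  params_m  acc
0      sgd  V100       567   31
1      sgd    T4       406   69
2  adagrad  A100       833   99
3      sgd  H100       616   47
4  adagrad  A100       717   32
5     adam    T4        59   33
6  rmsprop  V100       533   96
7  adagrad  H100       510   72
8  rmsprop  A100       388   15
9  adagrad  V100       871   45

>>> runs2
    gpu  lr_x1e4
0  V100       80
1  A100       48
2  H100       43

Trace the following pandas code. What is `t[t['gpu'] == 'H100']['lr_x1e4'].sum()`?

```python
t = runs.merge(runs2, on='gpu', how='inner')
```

merge on 'gpu' (how='inner') → 8 rows:
       opt   gpu  params_m  acc  lr_x1e4
0      sgd  V100       567   31       80
1  adagrad  A100       833   99       48
2      sgd  H100       616   47       43
3  adagrad  A100       717   32       48
4  rmsprop  V100       533   96       80
5  adagrad  H100       510   72       43
6  rmsprop  A100       388   15       48
7  adagrad  V100       871   45       80
filter rows where gpu == 'H100':
       opt   gpu  params_m  acc  lr_x1e4
2      sgd  H100       616   47       43
5  adagrad  H100       510   72       43

86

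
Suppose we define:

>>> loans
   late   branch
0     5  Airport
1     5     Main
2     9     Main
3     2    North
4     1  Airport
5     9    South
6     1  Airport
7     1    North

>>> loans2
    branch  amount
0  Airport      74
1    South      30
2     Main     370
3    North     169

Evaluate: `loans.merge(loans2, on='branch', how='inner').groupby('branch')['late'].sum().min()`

3

merge on 'branch' (how='inner') → 8 rows:
   late   branch  amount
0     5  Airport      74
1     5     Main     370
2     9     Main     370
3     2    North     169
4     1  Airport      74
5     9    South      30
6     1  Airport      74
7     1    North     169
group by branch, sum of late:
branch
Airport     7
Main       14
North       3
South       9
Name: late, dtype: int64
The min of the resulting series is 3.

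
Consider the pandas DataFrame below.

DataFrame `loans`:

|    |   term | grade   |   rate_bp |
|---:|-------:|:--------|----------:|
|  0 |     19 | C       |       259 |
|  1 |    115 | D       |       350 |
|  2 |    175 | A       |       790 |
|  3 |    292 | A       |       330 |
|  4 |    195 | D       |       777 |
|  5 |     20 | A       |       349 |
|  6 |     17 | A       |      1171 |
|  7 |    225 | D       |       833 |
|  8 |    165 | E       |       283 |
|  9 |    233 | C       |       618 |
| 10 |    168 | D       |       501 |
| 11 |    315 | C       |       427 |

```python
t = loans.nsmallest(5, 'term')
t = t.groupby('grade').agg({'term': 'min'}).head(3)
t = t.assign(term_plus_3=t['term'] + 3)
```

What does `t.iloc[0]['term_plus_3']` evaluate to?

20

take 5 rows with smallest term:
   term grade  rate_bp
6    17     A     1171
0    19     C      259
5    20     A      349
1   115     D      350
8   165     E      283
group by grade, min of term:
       term
grade      
A        17
C        19
D       115
E       165
take first 3 rows:
       term
grade      
A        17
C        19
D       115
add column term_plus_3 = t['term'] + 3:
       term  term_plus_3
grade                   
A        17           20
C        19           22
D       115          118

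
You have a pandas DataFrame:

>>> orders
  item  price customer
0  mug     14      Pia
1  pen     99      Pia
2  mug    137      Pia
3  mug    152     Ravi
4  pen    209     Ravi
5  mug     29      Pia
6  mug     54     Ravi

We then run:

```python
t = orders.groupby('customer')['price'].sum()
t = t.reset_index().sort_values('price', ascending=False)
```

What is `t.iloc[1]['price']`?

group by customer, sum of price:
customer
Pia     279
Ravi    415
Name: price, dtype: int64
reset_index():
  customer  price
0      Pia    279
1     Ravi    415
sort by price descending:
  customer  price
1     Ravi    415
0      Pia    279
Reading off the value at position 1, column 'price', we get 279.

279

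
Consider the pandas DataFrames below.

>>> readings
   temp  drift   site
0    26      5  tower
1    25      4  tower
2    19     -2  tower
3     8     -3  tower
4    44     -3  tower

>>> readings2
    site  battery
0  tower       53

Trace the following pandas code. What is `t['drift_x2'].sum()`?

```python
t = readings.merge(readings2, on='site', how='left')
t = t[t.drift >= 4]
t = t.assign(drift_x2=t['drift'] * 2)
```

merge on 'site' (how='left') → 5 rows:
   temp  drift   site  battery
0    26      5  tower       53
1    25      4  tower       53
2    19     -2  tower       53
3     8     -3  tower       53
4    44     -3  tower       53
filter rows where drift >= 4:
   temp  drift   site  battery
0    26      5  tower       53
1    25      4  tower       53
add column drift_x2 = t['drift'] * 2:
   temp  drift   site  battery  drift_x2
0    26      5  tower       53        10
1    25      4  tower       53         8
So sum() = 18.

18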